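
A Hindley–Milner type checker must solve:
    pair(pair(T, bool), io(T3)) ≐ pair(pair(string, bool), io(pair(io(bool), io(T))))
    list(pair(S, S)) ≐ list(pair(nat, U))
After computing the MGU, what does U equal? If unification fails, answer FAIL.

Decompose pair/2: pair(T, bool) ≐ pair(string, bool),  io(T3) ≐ io(pair(io(bool), io(T))).
Decompose pair/2: T ≐ string,  bool ≐ bool.
Bind T := string; substituting into the one remaining equation that mentions T gives: io(T3) ≐ io(pair(io(bool), io(string))).
Delete trivial equation bool ≐ bool.
Decompose io/1: T3 ≐ pair(io(bool), io(string)).
Bind T3 := pair(io(bool), io(string)); no other remaining equation mentions T3.
Decompose list/1: pair(S, S) ≐ pair(nat, U).
Decompose pair/2: S ≐ nat,  S ≐ U.
Bind S := nat; substituting into the remaining equation gives: nat ≐ U.
Bind U := nat.
MGU = { T := string, T3 := pair(io(bool), io(string)), S := nat, U := nat }, so U := nat.

nat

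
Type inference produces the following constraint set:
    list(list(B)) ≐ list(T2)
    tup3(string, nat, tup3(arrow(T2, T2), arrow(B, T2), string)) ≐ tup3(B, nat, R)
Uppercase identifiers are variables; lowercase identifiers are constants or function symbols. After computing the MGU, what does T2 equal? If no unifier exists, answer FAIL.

list(string)

Decompose list/1: list(B) ≐ T2.
Bind T2 := list(B); substituting into the remaining equation gives: tup3(string, nat, tup3(arrow(list(B), list(B)), arrow(B, list(B)), string)) ≐ tup3(B, nat, R).
Decompose tup3/3: string ≐ B,  nat ≐ nat,  tup3(arrow(list(B), list(B)), arrow(B, list(B)), string) ≐ R.
Bind B := string; substituting into the one remaining equation that mentions B gives: tup3(arrow(list(string), list(string)), arrow(string, list(string)), string) ≐ R. Substituting into the earlier binding gives T2 := list(string).
Delete trivial equation nat ≐ nat.
Bind R := tup3(arrow(list(string), list(string)), arrow(string, list(string)), string).
MGU = { T2 -> list(string), B -> string, R -> tup3(arrow(list(string), list(string)), arrow(string, list(string)), string) }, so T2 -> list(string).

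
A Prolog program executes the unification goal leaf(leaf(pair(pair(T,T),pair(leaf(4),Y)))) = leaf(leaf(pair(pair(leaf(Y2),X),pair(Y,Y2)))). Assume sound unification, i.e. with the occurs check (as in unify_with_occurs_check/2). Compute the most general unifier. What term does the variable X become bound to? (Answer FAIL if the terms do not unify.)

leaf(leaf(4))

Decompose leaf/1: leaf(pair(pair(T,T),pair(leaf(4),Y))) = leaf(pair(pair(leaf(Y2),X),pair(Y,Y2))).
Decompose leaf/1: pair(pair(T,T),pair(leaf(4),Y)) = pair(pair(leaf(Y2),X),pair(Y,Y2)).
Decompose pair/2: pair(T,T) = pair(leaf(Y2),X),  pair(leaf(4),Y) = pair(Y,Y2).
Decompose pair/2: T = leaf(Y2),  T = X.
Bind T := leaf(Y2); substituting into the one remaining equation that mentions T gives: leaf(Y2) = X.
Bind X := leaf(Y2); no other remaining equation mentions X.
Decompose pair/2: leaf(4) = Y,  Y = Y2.
Bind Y := leaf(4); substituting into the remaining equation gives: leaf(4) = Y2.
Bind Y2 := leaf(4). Substituting into the earlier bindings gives T := leaf(leaf(4)), X := leaf(leaf(4)).
MGU = { T = leaf(leaf(4)), X = leaf(leaf(4)), Y = leaf(4), Y2 = leaf(4) }, so X = leaf(leaf(4)).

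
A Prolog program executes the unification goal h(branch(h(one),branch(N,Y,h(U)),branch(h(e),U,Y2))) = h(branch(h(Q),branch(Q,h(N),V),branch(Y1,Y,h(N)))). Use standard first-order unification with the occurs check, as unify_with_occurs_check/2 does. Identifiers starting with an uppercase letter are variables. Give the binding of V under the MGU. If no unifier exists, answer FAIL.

h(h(one))

Decompose h/1: branch(h(one),branch(N,Y,h(U)),branch(h(e),U,Y2)) = branch(h(Q),branch(Q,h(N),V),branch(Y1,Y,h(N))).
Decompose branch/3: h(one) = h(Q),  branch(N,Y,h(U)) = branch(Q,h(N),V),  branch(h(e),U,Y2) = branch(Y1,Y,h(N)).
Decompose h/1: one = Q.
Bind Q := one; substituting into the one remaining equation that mentions Q gives: branch(N,Y,h(U)) = branch(one,h(N),V).
Decompose branch/3: N = one,  Y = h(N),  h(U) = V.
Bind N := one; substituting into the 2 remaining equations that mention N gives: Y = h(one),  branch(h(e),U,Y2) = branch(Y1,Y,h(one)).
Bind Y := h(one); substituting into the one remaining equation that mentions Y gives: branch(h(e),U,Y2) = branch(Y1,h(one),h(one)).
Bind V := h(U); no other remaining equation mentions V.
Decompose branch/3: h(e) = Y1,  U = h(one),  Y2 = h(one).
Bind Y1 := h(e); no other remaining equation mentions Y1.
Bind U := h(one); no other remaining equation mentions U. Substituting into the earlier binding gives V := h(h(one)).
Bind Y2 := h(one).
MGU = { Q ↦ one, N ↦ one, Y ↦ h(one), V ↦ h(h(one)), Y1 ↦ h(e), U ↦ h(one), Y2 ↦ h(one) }, so V ↦ h(h(one)).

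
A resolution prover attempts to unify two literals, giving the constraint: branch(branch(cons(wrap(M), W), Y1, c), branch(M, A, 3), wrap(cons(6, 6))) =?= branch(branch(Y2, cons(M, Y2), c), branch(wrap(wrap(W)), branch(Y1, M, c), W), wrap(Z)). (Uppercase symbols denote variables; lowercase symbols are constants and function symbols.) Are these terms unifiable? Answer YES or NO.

Decompose branch/3: branch(cons(wrap(M), W), Y1, c) =?= branch(Y2, cons(M, Y2), c),  branch(M, A, 3) =?= branch(wrap(wrap(W)), branch(Y1, M, c), W),  wrap(cons(6, 6)) =?= wrap(Z).
Decompose branch/3: cons(wrap(M), W) =?= Y2,  Y1 =?= cons(M, Y2),  c =?= c.
Bind Y2 := cons(wrap(M), W); substituting into the one remaining equation that mentions Y2 gives: Y1 =?= cons(M, cons(wrap(M), W)).
Bind Y1 := cons(M, cons(wrap(M), W)); substituting into the one remaining equation that mentions Y1 gives: branch(M, A, 3) =?= branch(wrap(wrap(W)), branch(cons(M, cons(wrap(M), W)), M, c), W).
Delete trivial equation c =?= c.
Decompose branch/3: M =?= wrap(wrap(W)),  A =?= branch(cons(M, cons(wrap(M), W)), M, c),  3 =?= W.
Bind M := wrap(wrap(W)); substituting into the one remaining equation that mentions M gives: A =?= branch(cons(wrap(wrap(W)), cons(wrap(wrap(wrap(W))), W)), wrap(wrap(W)), c). Substituting into the earlier bindings gives Y2 := cons(wrap(wrap(wrap(W))), W), Y1 := cons(wrap(wrap(W)), cons(wrap(wrap(wrap(W))), W)).
Bind A := branch(cons(wrap(wrap(W)), cons(wrap(wrap(wrap(W))), W)), wrap(wrap(W)), c); no other remaining equation mentions A.
Bind W := 3; no other remaining equation mentions W. Substituting into the earlier bindings gives Y2 := cons(wrap(wrap(wrap(3))), 3), Y1 := cons(wrap(wrap(3)), cons(wrap(wrap(wrap(3))), 3)), M := wrap(wrap(3)), A := branch(cons(wrap(wrap(3)), cons(wrap(wrap(wrap(3))), 3)), wrap(wrap(3)), c).
Decompose wrap/1: cons(6, 6) =?= Z.
Bind Z := cons(6, 6).
No equations remain and no clash or occurs-check failure arose, so a unifier exists.

YES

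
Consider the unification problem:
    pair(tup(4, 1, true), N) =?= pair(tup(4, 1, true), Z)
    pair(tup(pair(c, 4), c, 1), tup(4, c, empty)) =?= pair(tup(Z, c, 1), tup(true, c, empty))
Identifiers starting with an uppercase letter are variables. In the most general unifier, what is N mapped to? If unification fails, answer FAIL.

FAIL

Decompose pair/2: tup(4, 1, true) =?= tup(4, 1, true),  N =?= Z.
Delete trivial equation tup(4, 1, true) =?= tup(4, 1, true).
Bind N := Z; no other remaining equation mentions N.
Decompose pair/2: tup(pair(c, 4), c, 1) =?= tup(Z, c, 1),  tup(4, c, empty) =?= tup(true, c, empty).
Decompose tup/3: pair(c, 4) =?= Z,  c =?= c,  1 =?= 1.
Bind Z := pair(c, 4); no other remaining equation mentions Z. Substituting into the earlier binding gives N := pair(c, 4).
Delete trivial equation c =?= c.
Delete trivial equation 1 =?= 1.
Decompose tup/3: 4 =?= true,  c =?= c,  empty =?= empty.
Clash: constants 4 and true differ; no unifier exists.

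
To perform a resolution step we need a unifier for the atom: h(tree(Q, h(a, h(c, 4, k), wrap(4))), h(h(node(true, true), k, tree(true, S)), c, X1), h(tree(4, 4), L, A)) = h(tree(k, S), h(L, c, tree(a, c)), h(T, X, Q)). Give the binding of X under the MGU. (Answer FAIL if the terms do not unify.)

h(node(true, true), k, tree(true, h(a, h(c, 4, k), wrap(4))))

Decompose h/3: tree(Q, h(a, h(c, 4, k), wrap(4))) = tree(k, S),  h(h(node(true, true), k, tree(true, S)), c, X1) = h(L, c, tree(a, c)),  h(tree(4, 4), L, A) = h(T, X, Q).
Decompose tree/2: Q = k,  h(a, h(c, 4, k), wrap(4)) = S.
Bind Q := k; substituting into the one remaining equation that mentions Q gives: h(tree(4, 4), L, A) = h(T, X, k).
Bind S := h(a, h(c, 4, k), wrap(4)); substituting into the one remaining equation that mentions S gives: h(h(node(true, true), k, tree(true, h(a, h(c, 4, k), wrap(4)))), c, X1) = h(L, c, tree(a, c)).
Decompose h/3: h(node(true, true), k, tree(true, h(a, h(c, 4, k), wrap(4)))) = L,  c = c,  X1 = tree(a, c).
Bind L := h(node(true, true), k, tree(true, h(a, h(c, 4, k), wrap(4)))); substituting into the one remaining equation that mentions L gives: h(tree(4, 4), h(node(true, true), k, tree(true, h(a, h(c, 4, k), wrap(4)))), A) = h(T, X, k).
Delete trivial equation c = c.
Bind X1 := tree(a, c); no other remaining equation mentions X1.
Decompose h/3: tree(4, 4) = T,  h(node(true, true), k, tree(true, h(a, h(c, 4, k), wrap(4)))) = X,  A = k.
Bind T := tree(4, 4); no other remaining equation mentions T.
Bind X := h(node(true, true), k, tree(true, h(a, h(c, 4, k), wrap(4)))); no other remaining equation mentions X.
Bind A := k.
MGU = { Q -> k, S -> h(a, h(c, 4, k), wrap(4)), L -> h(node(true, true), k, tree(true, h(a, h(c, 4, k), wrap(4)))), X1 -> tree(a, c), T -> tree(4, 4), X -> h(node(true, true), k, tree(true, h(a, h(c, 4, k), wrap(4)))), A -> k }, so X -> h(node(true, true), k, tree(true, h(a, h(c, 4, k), wrap(4)))).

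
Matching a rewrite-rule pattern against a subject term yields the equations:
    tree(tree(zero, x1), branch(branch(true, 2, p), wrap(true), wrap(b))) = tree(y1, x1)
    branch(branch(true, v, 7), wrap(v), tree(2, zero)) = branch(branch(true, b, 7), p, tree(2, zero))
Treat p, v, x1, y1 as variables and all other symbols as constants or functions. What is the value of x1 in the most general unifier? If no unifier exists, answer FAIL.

Decompose tree/2: tree(zero, x1) = y1,  branch(branch(true, 2, p), wrap(true), wrap(b)) = x1.
Bind y1 := tree(zero, x1); no other remaining equation mentions y1.
Bind x1 := branch(branch(true, 2, p), wrap(true), wrap(b)); no other remaining equation mentions x1. Substituting into the earlier binding gives y1 := tree(zero, branch(branch(true, 2, p), wrap(true), wrap(b))).
Decompose branch/3: branch(true, v, 7) = branch(true, b, 7),  wrap(v) = p,  tree(2, zero) = tree(2, zero).
Decompose branch/3: true = true,  v = b,  7 = 7.
Delete trivial equation true = true.
Bind v := b; substituting into the one remaining equation that mentions v gives: wrap(b) = p.
Delete trivial equation 7 = 7.
Bind p := wrap(b); no other remaining equation mentions p. Substituting into the earlier bindings gives y1 := tree(zero, branch(branch(true, 2, wrap(b)), wrap(true), wrap(b))), x1 := branch(branch(true, 2, wrap(b)), wrap(true), wrap(b)).
Delete trivial equation tree(2, zero) = tree(2, zero).
MGU = { y1 -> tree(zero, branch(branch(true, 2, wrap(b)), wrap(true), wrap(b))), x1 -> branch(branch(true, 2, wrap(b)), wrap(true), wrap(b)), v -> b, p -> wrap(b) }, so x1 -> branch(branch(true, 2, wrap(b)), wrap(true), wrap(b)).

branch(branch(true, 2, wrap(b)), wrap(true), wrap(b))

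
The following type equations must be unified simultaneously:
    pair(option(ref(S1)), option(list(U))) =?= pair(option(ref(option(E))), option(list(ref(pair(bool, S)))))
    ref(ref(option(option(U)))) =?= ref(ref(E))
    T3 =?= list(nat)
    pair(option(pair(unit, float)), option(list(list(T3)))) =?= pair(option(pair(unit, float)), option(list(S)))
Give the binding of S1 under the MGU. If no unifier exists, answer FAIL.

option(option(option(ref(pair(bool, list(list(nat)))))))

Decompose pair/2: option(ref(S1)) =?= option(ref(option(E))),  option(list(U)) =?= option(list(ref(pair(bool, S)))).
Decompose option/1: ref(S1) =?= ref(option(E)).
Decompose ref/1: S1 =?= option(E).
Bind S1 := option(E); no other remaining equation mentions S1.
Decompose option/1: list(U) =?= list(ref(pair(bool, S))).
Decompose list/1: U =?= ref(pair(bool, S)).
Bind U := ref(pair(bool, S)); substituting into the one remaining equation that mentions U gives: ref(ref(option(option(ref(pair(bool, S)))))) =?= ref(ref(E)).
Decompose ref/1: ref(option(option(ref(pair(bool, S))))) =?= ref(E).
Decompose ref/1: option(option(ref(pair(bool, S)))) =?= E.
Bind E := option(option(ref(pair(bool, S)))); no other remaining equation mentions E. Substituting into the earlier binding gives S1 := option(option(option(ref(pair(bool, S))))).
Bind T3 := list(nat); substituting into the remaining equation gives: pair(option(pair(unit, float)), option(list(list(list(nat))))) =?= pair(option(pair(unit, float)), option(list(S))).
Decompose pair/2: option(pair(unit, float)) =?= option(pair(unit, float)),  option(list(list(list(nat)))) =?= option(list(S)).
Delete trivial equation option(pair(unit, float)) =?= option(pair(unit, float)).
Decompose option/1: list(list(list(nat))) =?= list(S).
Decompose list/1: list(list(nat)) =?= S.
Bind S := list(list(nat)). Substituting into the earlier bindings gives S1 := option(option(option(ref(pair(bool, list(list(nat))))))), U := ref(pair(bool, list(list(nat)))), E := option(option(ref(pair(bool, list(list(nat)))))).
MGU = { S1 := option(option(option(ref(pair(bool, list(list(nat))))))), U := ref(pair(bool, list(list(nat)))), E := option(option(ref(pair(bool, list(list(nat)))))), T3 := list(nat), S := list(list(nat)) }, so S1 := option(option(option(ref(pair(bool, list(list(nat))))))).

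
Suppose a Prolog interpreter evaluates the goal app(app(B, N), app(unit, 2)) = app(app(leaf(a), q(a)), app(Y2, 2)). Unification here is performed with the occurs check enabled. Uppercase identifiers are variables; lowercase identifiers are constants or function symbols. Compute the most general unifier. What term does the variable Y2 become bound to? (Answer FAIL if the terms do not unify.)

Decompose app/2: app(B, N) = app(leaf(a), q(a)),  app(unit, 2) = app(Y2, 2).
Decompose app/2: B = leaf(a),  N = q(a).
Bind B := leaf(a); no other remaining equation mentions B.
Bind N := q(a); no other remaining equation mentions N.
Decompose app/2: unit = Y2,  2 = 2.
Bind Y2 := unit; no other remaining equation mentions Y2.
Delete trivial equation 2 = 2.
MGU = { B = leaf(a), N = q(a), Y2 = unit }, so Y2 = unit.

unit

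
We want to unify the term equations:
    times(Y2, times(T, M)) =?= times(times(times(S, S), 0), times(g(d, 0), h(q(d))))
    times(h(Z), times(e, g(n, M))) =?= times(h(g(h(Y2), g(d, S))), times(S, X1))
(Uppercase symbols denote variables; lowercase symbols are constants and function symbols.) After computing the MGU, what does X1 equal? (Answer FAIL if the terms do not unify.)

Decompose times/2: Y2 =?= times(times(S, S), 0),  times(T, M) =?= times(g(d, 0), h(q(d))).
Bind Y2 := times(times(S, S), 0); substituting into the one remaining equation that mentions Y2 gives: times(h(Z), times(e, g(n, M))) =?= times(h(g(h(times(times(S, S), 0)), g(d, S))), times(S, X1)).
Decompose times/2: T =?= g(d, 0),  M =?= h(q(d)).
Bind T := g(d, 0); no other remaining equation mentions T.
Bind M := h(q(d)); substituting into the remaining equation gives: times(h(Z), times(e, g(n, h(q(d))))) =?= times(h(g(h(times(times(S, S), 0)), g(d, S))), times(S, X1)).
Decompose times/2: h(Z) =?= h(g(h(times(times(S, S), 0)), g(d, S))),  times(e, g(n, h(q(d)))) =?= times(S, X1).
Decompose h/1: Z =?= g(h(times(times(S, S), 0)), g(d, S)).
Bind Z := g(h(times(times(S, S), 0)), g(d, S)); no other remaining equation mentions Z.
Decompose times/2: e =?= S,  g(n, h(q(d))) =?= X1.
Bind S := e; no other remaining equation mentions S. Substituting into the earlier bindings gives Y2 := times(times(e, e), 0), Z := g(h(times(times(e, e), 0)), g(d, e)).
Bind X1 := g(n, h(q(d))).
MGU = { Y2 ↦ times(times(e, e), 0), T ↦ g(d, 0), M ↦ h(q(d)), Z ↦ g(h(times(times(e, e), 0)), g(d, e)), S ↦ e, X1 ↦ g(n, h(q(d))) }, so X1 ↦ g(n, h(q(d))).

g(n, h(q(d)))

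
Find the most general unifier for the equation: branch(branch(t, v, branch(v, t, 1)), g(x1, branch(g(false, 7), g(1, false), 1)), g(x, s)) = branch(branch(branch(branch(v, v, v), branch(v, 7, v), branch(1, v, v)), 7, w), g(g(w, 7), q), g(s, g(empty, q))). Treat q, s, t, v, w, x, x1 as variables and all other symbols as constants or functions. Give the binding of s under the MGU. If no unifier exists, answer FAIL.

Decompose branch/3: branch(t, v, branch(v, t, 1)) = branch(branch(branch(v, v, v), branch(v, 7, v), branch(1, v, v)), 7, w),  g(x1, branch(g(false, 7), g(1, false), 1)) = g(g(w, 7), q),  g(x, s) = g(s, g(empty, q)).
Decompose branch/3: t = branch(branch(v, v, v), branch(v, 7, v), branch(1, v, v)),  v = 7,  branch(v, t, 1) = w.
Bind t := branch(branch(v, v, v), branch(v, 7, v), branch(1, v, v)); substituting into the one remaining equation that mentions t gives: branch(v, branch(branch(v, v, v), branch(v, 7, v), branch(1, v, v)), 1) = w.
Bind v := 7; substituting into the one remaining equation that mentions v gives: branch(7, branch(branch(7, 7, 7), branch(7, 7, 7), branch(1, 7, 7)), 1) = w. Substituting into the earlier binding gives t := branch(branch(7, 7, 7), branch(7, 7, 7), branch(1, 7, 7)).
Bind w := branch(7, branch(branch(7, 7, 7), branch(7, 7, 7), branch(1, 7, 7)), 1); substituting into the one remaining equation that mentions w gives: g(x1, branch(g(false, 7), g(1, false), 1)) = g(g(branch(7, branch(branch(7, 7, 7), branch(7, 7, 7), branch(1, 7, 7)), 1), 7), q).
Decompose g/2: x1 = g(branch(7, branch(branch(7, 7, 7), branch(7, 7, 7), branch(1, 7, 7)), 1), 7),  branch(g(false, 7), g(1, false), 1) = q.
Bind x1 := g(branch(7, branch(branch(7, 7, 7), branch(7, 7, 7), branch(1, 7, 7)), 1), 7); no other remaining equation mentions x1.
Bind q := branch(g(false, 7), g(1, false), 1); substituting into the remaining equation gives: g(x, s) = g(s, g(empty, branch(g(false, 7), g(1, false), 1))).
Decompose g/2: x = s,  s = g(empty, branch(g(false, 7), g(1, false), 1)).
Bind x := s; no other remaining equation mentions x.
Bind s := g(empty, branch(g(false, 7), g(1, false), 1)). Substituting into the earlier binding gives x := g(empty, branch(g(false, 7), g(1, false), 1)).
MGU = { t ↦ branch(branch(7, 7, 7), branch(7, 7, 7), branch(1, 7, 7)), v ↦ 7, w ↦ branch(7, branch(branch(7, 7, 7), branch(7, 7, 7), branch(1, 7, 7)), 1), x1 ↦ g(branch(7, branch(branch(7, 7, 7), branch(7, 7, 7), branch(1, 7, 7)), 1), 7), q ↦ branch(g(false, 7), g(1, false), 1), x ↦ g(empty, branch(g(false, 7), g(1, false), 1)), s ↦ g(empty, branch(g(false, 7), g(1, false), 1)) }, so s ↦ g(empty, branch(g(false, 7), g(1, false), 1)).

g(empty, branch(g(false, 7), g(1, false), 1))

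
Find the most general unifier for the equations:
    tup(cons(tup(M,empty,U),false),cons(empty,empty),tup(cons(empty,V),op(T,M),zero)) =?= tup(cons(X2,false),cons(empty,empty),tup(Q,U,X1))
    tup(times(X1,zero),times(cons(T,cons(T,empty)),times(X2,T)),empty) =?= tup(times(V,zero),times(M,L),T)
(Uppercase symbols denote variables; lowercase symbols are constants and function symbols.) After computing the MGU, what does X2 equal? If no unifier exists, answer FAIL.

Decompose tup/3: cons(tup(M,empty,U),false) =?= cons(X2,false),  cons(empty,empty) =?= cons(empty,empty),  tup(cons(empty,V),op(T,M),zero) =?= tup(Q,U,X1).
Decompose cons/2: tup(M,empty,U) =?= X2,  false =?= false.
Bind X2 := tup(M,empty,U); substituting into the one remaining equation that mentions X2 gives: tup(times(X1,zero),times(cons(T,cons(T,empty)),times(tup(M,empty,U),T)),empty) =?= tup(times(V,zero),times(M,L),T).
Delete trivial equation false =?= false.
Delete trivial equation cons(empty,empty) =?= cons(empty,empty).
Decompose tup/3: cons(empty,V) =?= Q,  op(T,M) =?= U,  zero =?= X1.
Bind Q := cons(empty,V); no other remaining equation mentions Q.
Bind U := op(T,M); substituting into the one remaining equation that mentions U gives: tup(times(X1,zero),times(cons(T,cons(T,empty)),times(tup(M,empty,op(T,M)),T)),empty) =?= tup(times(V,zero),times(M,L),T). Substituting into the earlier binding gives X2 := tup(M,empty,op(T,M)).
Bind X1 := zero; substituting into the remaining equation gives: tup(times(zero,zero),times(cons(T,cons(T,empty)),times(tup(M,empty,op(T,M)),T)),empty) =?= tup(times(V,zero),times(M,L),T).
Decompose tup/3: times(zero,zero) =?= times(V,zero),  times(cons(T,cons(T,empty)),times(tup(M,empty,op(T,M)),T)) =?= times(M,L),  empty =?= T.
Decompose times/2: zero =?= V,  zero =?= zero.
Bind V := zero; no other remaining equation mentions V. Substituting into the earlier binding gives Q := cons(empty,zero).
Delete trivial equation zero =?= zero.
Decompose times/2: cons(T,cons(T,empty)) =?= M,  times(tup(M,empty,op(T,M)),T) =?= L.
Bind M := cons(T,cons(T,empty)); substituting into the one remaining equation that mentions M gives: times(tup(cons(T,cons(T,empty)),empty,op(T,cons(T,cons(T,empty)))),T) =?= L. Substituting into the earlier bindings gives X2 := tup(cons(T,cons(T,empty)),empty,op(T,cons(T,cons(T,empty)))), U := op(T,cons(T,cons(T,empty))).
Bind L := times(tup(cons(T,cons(T,empty)),empty,op(T,cons(T,cons(T,empty)))),T); no other remaining equation mentions L.
Bind T := empty. Substituting into the earlier bindings gives X2 := tup(cons(empty,cons(empty,empty)),empty,op(empty,cons(empty,cons(empty,empty)))), U := op(empty,cons(empty,cons(empty,empty))), M := cons(empty,cons(empty,empty)), L := times(tup(cons(empty,cons(empty,empty)),empty,op(empty,cons(empty,cons(empty,empty)))),empty).
MGU = { X2 -> tup(cons(empty,cons(empty,empty)),empty,op(empty,cons(empty,cons(empty,empty)))), Q -> cons(empty,zero), U -> op(empty,cons(empty,cons(empty,empty))), X1 -> zero, V -> zero, M -> cons(empty,cons(empty,empty)), L -> times(tup(cons(empty,cons(empty,empty)),empty,op(empty,cons(empty,cons(empty,empty)))),empty), T -> empty }, so X2 -> tup(cons(empty,cons(empty,empty)),empty,op(empty,cons(empty,cons(empty,empty)))).

tup(cons(empty,cons(empty,empty)),empty,op(empty,cons(empty,cons(empty,empty))))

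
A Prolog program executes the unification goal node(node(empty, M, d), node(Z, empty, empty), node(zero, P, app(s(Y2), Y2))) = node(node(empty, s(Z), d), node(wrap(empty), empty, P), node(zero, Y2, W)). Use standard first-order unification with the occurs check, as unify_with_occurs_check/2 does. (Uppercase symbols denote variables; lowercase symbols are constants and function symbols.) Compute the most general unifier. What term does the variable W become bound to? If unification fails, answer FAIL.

app(s(empty), empty)

Decompose node/3: node(empty, M, d) = node(empty, s(Z), d),  node(Z, empty, empty) = node(wrap(empty), empty, P),  node(zero, P, app(s(Y2), Y2)) = node(zero, Y2, W).
Decompose node/3: empty = empty,  M = s(Z),  d = d.
Delete trivial equation empty = empty.
Bind M := s(Z); no other remaining equation mentions M.
Delete trivial equation d = d.
Decompose node/3: Z = wrap(empty),  empty = empty,  empty = P.
Bind Z := wrap(empty); no other remaining equation mentions Z. Substituting into the earlier binding gives M := s(wrap(empty)).
Delete trivial equation empty = empty.
Bind P := empty; substituting into the remaining equation gives: node(zero, empty, app(s(Y2), Y2)) = node(zero, Y2, W).
Decompose node/3: zero = zero,  empty = Y2,  app(s(Y2), Y2) = W.
Delete trivial equation zero = zero.
Bind Y2 := empty; substituting into the remaining equation gives: app(s(empty), empty) = W.
Bind W := app(s(empty), empty).
MGU = { M = s(wrap(empty)), Z = wrap(empty), P = empty, Y2 = empty, W = app(s(empty), empty) }, so W = app(s(empty), empty).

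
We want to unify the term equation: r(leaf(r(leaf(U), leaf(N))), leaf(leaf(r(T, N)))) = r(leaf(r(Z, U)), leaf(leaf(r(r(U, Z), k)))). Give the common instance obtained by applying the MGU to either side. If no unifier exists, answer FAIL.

Decompose r/2: leaf(r(leaf(U), leaf(N))) = leaf(r(Z, U)),  leaf(leaf(r(T, N))) = leaf(leaf(r(r(U, Z), k))).
Decompose leaf/1: r(leaf(U), leaf(N)) = r(Z, U).
Decompose r/2: leaf(U) = Z,  leaf(N) = U.
Bind Z := leaf(U); substituting into the one remaining equation that mentions Z gives: leaf(leaf(r(T, N))) = leaf(leaf(r(r(U, leaf(U)), k))).
Bind U := leaf(N); substituting into the remaining equation gives: leaf(leaf(r(T, N))) = leaf(leaf(r(r(leaf(N), leaf(leaf(N))), k))). Substituting into the earlier binding gives Z := leaf(leaf(N)).
Decompose leaf/1: leaf(r(T, N)) = leaf(r(r(leaf(N), leaf(leaf(N))), k)).
Decompose leaf/1: r(T, N) = r(r(leaf(N), leaf(leaf(N))), k).
Decompose r/2: T = r(leaf(N), leaf(leaf(N))),  N = k.
Bind T := r(leaf(N), leaf(leaf(N))); no other remaining equation mentions T.
Bind N := k. Substituting into the earlier bindings gives Z := leaf(leaf(k)), U := leaf(k), T := r(leaf(k), leaf(leaf(k))).
Applying the MGU to either side gives r(leaf(r(leaf(leaf(k)), leaf(k))), leaf(leaf(r(r(leaf(k), leaf(leaf(k))), k)))).

r(leaf(r(leaf(leaf(k)), leaf(k))), leaf(leaf(r(r(leaf(k), leaf(leaf(k))), k))))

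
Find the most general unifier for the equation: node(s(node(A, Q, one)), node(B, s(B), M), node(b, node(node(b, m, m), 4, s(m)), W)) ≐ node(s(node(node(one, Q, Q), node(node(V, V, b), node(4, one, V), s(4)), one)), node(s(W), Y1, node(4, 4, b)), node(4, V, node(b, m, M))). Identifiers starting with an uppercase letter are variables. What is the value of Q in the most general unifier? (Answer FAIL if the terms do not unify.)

FAIL

Decompose node/3: s(node(A, Q, one)) ≐ s(node(node(one, Q, Q), node(node(V, V, b), node(4, one, V), s(4)), one)),  node(B, s(B), M) ≐ node(s(W), Y1, node(4, 4, b)),  node(b, node(node(b, m, m), 4, s(m)), W) ≐ node(4, V, node(b, m, M)).
Decompose s/1: node(A, Q, one) ≐ node(node(one, Q, Q), node(node(V, V, b), node(4, one, V), s(4)), one).
Decompose node/3: A ≐ node(one, Q, Q),  Q ≐ node(node(V, V, b), node(4, one, V), s(4)),  one ≐ one.
Bind A := node(one, Q, Q); no other remaining equation mentions A.
Bind Q := node(node(V, V, b), node(4, one, V), s(4)); no other remaining equation mentions Q. Substituting into the earlier binding gives A := node(one, node(node(V, V, b), node(4, one, V), s(4)), node(node(V, V, b), node(4, one, V), s(4))).
Delete trivial equation one ≐ one.
Decompose node/3: B ≐ s(W),  s(B) ≐ Y1,  M ≐ node(4, 4, b).
Bind B := s(W); substituting into the one remaining equation that mentions B gives: s(s(W)) ≐ Y1.
Bind Y1 := s(s(W)); no other remaining equation mentions Y1.
Bind M := node(4, 4, b); substituting into the remaining equation gives: node(b, node(node(b, m, m), 4, s(m)), W) ≐ node(4, V, node(b, m, node(4, 4, b))).
Decompose node/3: b ≐ 4,  node(node(b, m, m), 4, s(m)) ≐ V,  W ≐ node(b, m, node(4, 4, b)).
Clash: constants b and 4 differ; no unifier exists.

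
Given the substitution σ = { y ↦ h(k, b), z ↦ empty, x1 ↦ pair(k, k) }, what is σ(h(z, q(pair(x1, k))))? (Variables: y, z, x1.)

Replace each occurrence of z with empty.
Replace each occurrence of x1 with pair(k, k).
Result: h(empty, q(pair(pair(k, k), k))).

h(empty, q(pair(pair(k, k), k)))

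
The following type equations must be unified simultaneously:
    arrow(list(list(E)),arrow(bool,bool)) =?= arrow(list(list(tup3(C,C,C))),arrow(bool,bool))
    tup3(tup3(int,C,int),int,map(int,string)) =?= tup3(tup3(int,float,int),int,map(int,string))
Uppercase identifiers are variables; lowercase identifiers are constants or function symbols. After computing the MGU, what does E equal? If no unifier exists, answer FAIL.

Decompose arrow/2: list(list(E)) =?= list(list(tup3(C,C,C))),  arrow(bool,bool) =?= arrow(bool,bool).
Decompose list/1: list(E) =?= list(tup3(C,C,C)).
Decompose list/1: E =?= tup3(C,C,C).
Bind E := tup3(C,C,C); no other remaining equation mentions E.
Delete trivial equation arrow(bool,bool) =?= arrow(bool,bool).
Decompose tup3/3: tup3(int,C,int) =?= tup3(int,float,int),  int =?= int,  map(int,string) =?= map(int,string).
Decompose tup3/3: int =?= int,  C =?= float,  int =?= int.
Delete trivial equation int =?= int.
Bind C := float; no other remaining equation mentions C. Substituting into the earlier binding gives E := tup3(float,float,float).
Delete trivial equation int =?= int.
Delete trivial equation int =?= int.
Delete trivial equation map(int,string) =?= map(int,string).
MGU = { E := tup3(float,float,float), C := float }, so E := tup3(float,float,float).

tup3(float,float,float)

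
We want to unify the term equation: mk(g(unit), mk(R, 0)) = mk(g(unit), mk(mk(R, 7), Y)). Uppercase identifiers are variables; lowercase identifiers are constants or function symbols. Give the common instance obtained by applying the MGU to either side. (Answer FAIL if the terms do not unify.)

Decompose mk/2: g(unit) = g(unit),  mk(R, 0) = mk(mk(R, 7), Y).
Delete trivial equation g(unit) = g(unit).
Decompose mk/2: R = mk(R, 7),  0 = Y.
Occurs check fails: R occurs in mk(R, 7); the equation R = mk(R, 7) has no finite solution.

FAIL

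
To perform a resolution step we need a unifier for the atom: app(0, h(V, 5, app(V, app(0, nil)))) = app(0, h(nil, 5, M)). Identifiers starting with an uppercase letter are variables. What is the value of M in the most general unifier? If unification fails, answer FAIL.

Decompose app/2: 0 = 0,  h(V, 5, app(V, app(0, nil))) = h(nil, 5, M).
Delete trivial equation 0 = 0.
Decompose h/3: V = nil,  5 = 5,  app(V, app(0, nil)) = M.
Bind V := nil; substituting into the one remaining equation that mentions V gives: app(nil, app(0, nil)) = M.
Delete trivial equation 5 = 5.
Bind M := app(nil, app(0, nil)).
MGU = { V := nil, M := app(nil, app(0, nil)) }, so M := app(nil, app(0, nil)).

app(nil, app(0, nil))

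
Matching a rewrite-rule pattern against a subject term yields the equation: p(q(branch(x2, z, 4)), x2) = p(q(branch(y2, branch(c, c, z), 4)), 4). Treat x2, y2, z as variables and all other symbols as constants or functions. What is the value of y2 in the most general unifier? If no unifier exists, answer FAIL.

FAIL

Decompose p/2: q(branch(x2, z, 4)) = q(branch(y2, branch(c, c, z), 4)),  x2 = 4.
Decompose q/1: branch(x2, z, 4) = branch(y2, branch(c, c, z), 4).
Decompose branch/3: x2 = y2,  z = branch(c, c, z),  4 = 4.
Bind x2 := y2; substituting into the one remaining equation that mentions x2 gives: y2 = 4.
Occurs check fails: z occurs in branch(c, c, z); the equation z = branch(c, c, z) has no finite solution.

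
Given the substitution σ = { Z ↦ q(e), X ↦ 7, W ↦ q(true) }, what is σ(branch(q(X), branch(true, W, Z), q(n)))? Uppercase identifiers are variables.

branch(q(7), branch(true, q(true), q(e)), q(n))

Replace each occurrence of Z with q(e).
Replace each occurrence of X with 7.
Replace each occurrence of W with q(true).
Result: branch(q(7), branch(true, q(true), q(e)), q(n)).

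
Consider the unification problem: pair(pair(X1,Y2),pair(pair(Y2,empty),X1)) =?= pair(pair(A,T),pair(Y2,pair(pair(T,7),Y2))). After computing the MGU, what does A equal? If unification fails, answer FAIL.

FAIL

Decompose pair/2: pair(X1,Y2) =?= pair(A,T),  pair(pair(Y2,empty),X1) =?= pair(Y2,pair(pair(T,7),Y2)).
Decompose pair/2: X1 =?= A,  Y2 =?= T.
Bind X1 := A; substituting into the one remaining equation that mentions X1 gives: pair(pair(Y2,empty),A) =?= pair(Y2,pair(pair(T,7),Y2)).
Bind Y2 := T; substituting into the remaining equation gives: pair(pair(T,empty),A) =?= pair(T,pair(pair(T,7),T)).
Decompose pair/2: pair(T,empty) =?= T,  A =?= pair(pair(T,7),T).
Occurs check fails: T occurs in pair(T,empty); the equation T =?= pair(T,empty) has no finite solution.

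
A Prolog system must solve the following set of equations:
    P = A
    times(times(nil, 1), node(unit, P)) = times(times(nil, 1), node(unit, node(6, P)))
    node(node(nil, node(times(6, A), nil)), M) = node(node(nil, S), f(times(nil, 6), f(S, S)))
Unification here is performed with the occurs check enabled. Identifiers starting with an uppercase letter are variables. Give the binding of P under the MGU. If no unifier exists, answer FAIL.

Bind P := A; substituting into the one remaining equation that mentions P gives: times(times(nil, 1), node(unit, A)) = times(times(nil, 1), node(unit, node(6, A))).
Decompose times/2: times(nil, 1) = times(nil, 1),  node(unit, A) = node(unit, node(6, A)).
Delete trivial equation times(nil, 1) = times(nil, 1).
Decompose node/2: unit = unit,  A = node(6, A).
Delete trivial equation unit = unit.
Occurs check fails: A occurs in node(6, A); the equation A = node(6, A) has no finite solution.

FAIL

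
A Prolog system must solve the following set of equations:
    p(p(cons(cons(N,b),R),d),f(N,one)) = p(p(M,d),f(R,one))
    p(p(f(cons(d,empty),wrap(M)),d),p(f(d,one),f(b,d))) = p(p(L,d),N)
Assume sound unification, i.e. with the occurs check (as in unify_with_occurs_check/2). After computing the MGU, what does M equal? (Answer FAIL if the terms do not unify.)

Decompose p/2: p(cons(cons(N,b),R),d) = p(M,d),  f(N,one) = f(R,one).
Decompose p/2: cons(cons(N,b),R) = M,  d = d.
Bind M := cons(cons(N,b),R); substituting into the one remaining equation that mentions M gives: p(p(f(cons(d,empty),wrap(cons(cons(N,b),R))),d),p(f(d,one),f(b,d))) = p(p(L,d),N).
Delete trivial equation d = d.
Decompose f/2: N = R,  one = one.
Bind N := R; substituting into the one remaining equation that mentions N gives: p(p(f(cons(d,empty),wrap(cons(cons(R,b),R))),d),p(f(d,one),f(b,d))) = p(p(L,d),R). Substituting into the earlier binding gives M := cons(cons(R,b),R).
Delete trivial equation one = one.
Decompose p/2: p(f(cons(d,empty),wrap(cons(cons(R,b),R))),d) = p(L,d),  p(f(d,one),f(b,d)) = R.
Decompose p/2: f(cons(d,empty),wrap(cons(cons(R,b),R))) = L,  d = d.
Bind L := f(cons(d,empty),wrap(cons(cons(R,b),R))); no other remaining equation mentions L.
Delete trivial equation d = d.
Bind R := p(f(d,one),f(b,d)). Substituting into the earlier bindings gives M := cons(cons(p(f(d,one),f(b,d)),b),p(f(d,one),f(b,d))), N := p(f(d,one),f(b,d)), L := f(cons(d,empty),wrap(cons(cons(p(f(d,one),f(b,d)),b),p(f(d,one),f(b,d))))).
MGU = { M -> cons(cons(p(f(d,one),f(b,d)),b),p(f(d,one),f(b,d))), N -> p(f(d,one),f(b,d)), L -> f(cons(d,empty),wrap(cons(cons(p(f(d,one),f(b,d)),b),p(f(d,one),f(b,d))))), R -> p(f(d,one),f(b,d)) }, so M -> cons(cons(p(f(d,one),f(b,d)),b),p(f(d,one),f(b,d))).

cons(cons(p(f(d,one),f(b,d)),b),p(f(d,one),f(b,d)))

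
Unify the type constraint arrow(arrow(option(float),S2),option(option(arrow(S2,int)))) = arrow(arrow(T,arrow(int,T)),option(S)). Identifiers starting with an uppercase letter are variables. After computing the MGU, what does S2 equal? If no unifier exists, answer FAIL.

Decompose arrow/2: arrow(option(float),S2) = arrow(T,arrow(int,T)),  option(option(arrow(S2,int))) = option(S).
Decompose arrow/2: option(float) = T,  S2 = arrow(int,T).
Bind T := option(float); substituting into the one remaining equation that mentions T gives: S2 = arrow(int,option(float)).
Bind S2 := arrow(int,option(float)); substituting into the remaining equation gives: option(option(arrow(arrow(int,option(float)),int))) = option(S).
Decompose option/1: option(arrow(arrow(int,option(float)),int)) = S.
Bind S := option(arrow(arrow(int,option(float)),int)).
MGU = { T := option(float), S2 := arrow(int,option(float)), S := option(arrow(arrow(int,option(float)),int)) }, so S2 := arrow(int,option(float)).

arrow(int,option(float))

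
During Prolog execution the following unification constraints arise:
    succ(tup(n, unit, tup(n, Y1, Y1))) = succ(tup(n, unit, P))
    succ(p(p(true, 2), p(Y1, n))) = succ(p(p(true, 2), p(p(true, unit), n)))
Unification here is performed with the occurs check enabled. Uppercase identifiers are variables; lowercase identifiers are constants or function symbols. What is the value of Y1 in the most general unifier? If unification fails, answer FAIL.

Decompose succ/1: tup(n, unit, tup(n, Y1, Y1)) = tup(n, unit, P).
Decompose tup/3: n = n,  unit = unit,  tup(n, Y1, Y1) = P.
Delete trivial equation n = n.
Delete trivial equation unit = unit.
Bind P := tup(n, Y1, Y1); no other remaining equation mentions P.
Decompose succ/1: p(p(true, 2), p(Y1, n)) = p(p(true, 2), p(p(true, unit), n)).
Decompose p/2: p(true, 2) = p(true, 2),  p(Y1, n) = p(p(true, unit), n).
Delete trivial equation p(true, 2) = p(true, 2).
Decompose p/2: Y1 = p(true, unit),  n = n.
Bind Y1 := p(true, unit); no other remaining equation mentions Y1. Substituting into the earlier binding gives P := tup(n, p(true, unit), p(true, unit)).
Delete trivial equation n = n.
MGU = { P ↦ tup(n, p(true, unit), p(true, unit)), Y1 ↦ p(true, unit) }, so Y1 ↦ p(true, unit).

p(true, unit)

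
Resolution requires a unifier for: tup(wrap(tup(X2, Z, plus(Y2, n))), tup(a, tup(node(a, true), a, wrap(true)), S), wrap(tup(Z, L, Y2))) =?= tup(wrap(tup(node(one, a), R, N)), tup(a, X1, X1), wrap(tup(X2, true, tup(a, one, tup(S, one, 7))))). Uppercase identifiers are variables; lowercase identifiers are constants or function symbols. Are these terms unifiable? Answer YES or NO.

Decompose tup/3: wrap(tup(X2, Z, plus(Y2, n))) =?= wrap(tup(node(one, a), R, N)),  tup(a, tup(node(a, true), a, wrap(true)), S) =?= tup(a, X1, X1),  wrap(tup(Z, L, Y2)) =?= wrap(tup(X2, true, tup(a, one, tup(S, one, 7)))).
Decompose wrap/1: tup(X2, Z, plus(Y2, n)) =?= tup(node(one, a), R, N).
Decompose tup/3: X2 =?= node(one, a),  Z =?= R,  plus(Y2, n) =?= N.
Bind X2 := node(one, a); substituting into the one remaining equation that mentions X2 gives: wrap(tup(Z, L, Y2)) =?= wrap(tup(node(one, a), true, tup(a, one, tup(S, one, 7)))).
Bind Z := R; substituting into the one remaining equation that mentions Z gives: wrap(tup(R, L, Y2)) =?= wrap(tup(node(one, a), true, tup(a, one, tup(S, one, 7)))).
Bind N := plus(Y2, n); no other remaining equation mentions N.
Decompose tup/3: a =?= a,  tup(node(a, true), a, wrap(true)) =?= X1,  S =?= X1.
Delete trivial equation a =?= a.
Bind X1 := tup(node(a, true), a, wrap(true)); substituting into the one remaining equation that mentions X1 gives: S =?= tup(node(a, true), a, wrap(true)).
Bind S := tup(node(a, true), a, wrap(true)); substituting into the remaining equation gives: wrap(tup(R, L, Y2)) =?= wrap(tup(node(one, a), true, tup(a, one, tup(tup(node(a, true), a, wrap(true)), one, 7)))).
Decompose wrap/1: tup(R, L, Y2) =?= tup(node(one, a), true, tup(a, one, tup(tup(node(a, true), a, wrap(true)), one, 7))).
Decompose tup/3: R =?= node(one, a),  L =?= true,  Y2 =?= tup(a, one, tup(tup(node(a, true), a, wrap(true)), one, 7)).
Bind R := node(one, a); no other remaining equation mentions R. Substituting into the earlier binding gives Z := node(one, a).
Bind L := true; no other remaining equation mentions L.
Bind Y2 := tup(a, one, tup(tup(node(a, true), a, wrap(true)), one, 7)). Substituting into the earlier binding gives N := plus(tup(a, one, tup(tup(node(a, true), a, wrap(true)), one, 7)), n).
No equations remain and no clash or occurs-check failure arose, so a unifier exists.

YES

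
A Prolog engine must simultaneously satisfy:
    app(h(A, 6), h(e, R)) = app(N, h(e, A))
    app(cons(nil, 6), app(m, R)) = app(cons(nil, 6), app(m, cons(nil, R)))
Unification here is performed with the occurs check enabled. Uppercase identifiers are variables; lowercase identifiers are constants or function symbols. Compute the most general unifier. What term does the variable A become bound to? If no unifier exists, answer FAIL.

FAIL

Decompose app/2: h(A, 6) = N,  h(e, R) = h(e, A).
Bind N := h(A, 6); no other remaining equation mentions N.
Decompose h/2: e = e,  R = A.
Delete trivial equation e = e.
Bind R := A; substituting into the remaining equation gives: app(cons(nil, 6), app(m, A)) = app(cons(nil, 6), app(m, cons(nil, A))).
Decompose app/2: cons(nil, 6) = cons(nil, 6),  app(m, A) = app(m, cons(nil, A)).
Delete trivial equation cons(nil, 6) = cons(nil, 6).
Decompose app/2: m = m,  A = cons(nil, A).
Delete trivial equation m = m.
Occurs check fails: A occurs in cons(nil, A); the equation A = cons(nil, A) has no finite solution.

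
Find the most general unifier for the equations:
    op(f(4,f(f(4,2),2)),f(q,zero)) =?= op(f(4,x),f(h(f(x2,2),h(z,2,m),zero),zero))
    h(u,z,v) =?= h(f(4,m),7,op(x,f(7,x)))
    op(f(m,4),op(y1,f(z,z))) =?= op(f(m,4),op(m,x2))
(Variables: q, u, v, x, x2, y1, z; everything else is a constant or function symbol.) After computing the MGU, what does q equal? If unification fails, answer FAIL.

h(f(f(7,7),2),h(7,2,m),zero)

Decompose op/2: f(4,f(f(4,2),2)) =?= f(4,x),  f(q,zero) =?= f(h(f(x2,2),h(z,2,m),zero),zero).
Decompose f/2: 4 =?= 4,  f(f(4,2),2) =?= x.
Delete trivial equation 4 =?= 4.
Bind x := f(f(4,2),2); substituting into the one remaining equation that mentions x gives: h(u,z,v) =?= h(f(4,m),7,op(f(f(4,2),2),f(7,f(f(4,2),2)))).
Decompose f/2: q =?= h(f(x2,2),h(z,2,m),zero),  zero =?= zero.
Bind q := h(f(x2,2),h(z,2,m),zero); no other remaining equation mentions q.
Delete trivial equation zero =?= zero.
Decompose h/3: u =?= f(4,m),  z =?= 7,  v =?= op(f(f(4,2),2),f(7,f(f(4,2),2))).
Bind u := f(4,m); no other remaining equation mentions u.
Bind z := 7; substituting into the one remaining equation that mentions z gives: op(f(m,4),op(y1,f(7,7))) =?= op(f(m,4),op(m,x2)). Substituting into the earlier binding gives q := h(f(x2,2),h(7,2,m),zero).
Bind v := op(f(f(4,2),2),f(7,f(f(4,2),2))); no other remaining equation mentions v.
Decompose op/2: f(m,4) =?= f(m,4),  op(y1,f(7,7)) =?= op(m,x2).
Delete trivial equation f(m,4) =?= f(m,4).
Decompose op/2: y1 =?= m,  f(7,7) =?= x2.
Bind y1 := m; no other remaining equation mentions y1.
Bind x2 := f(7,7). Substituting into the earlier binding gives q := h(f(f(7,7),2),h(7,2,m),zero).
MGU = { x -> f(f(4,2),2), q -> h(f(f(7,7),2),h(7,2,m),zero), u -> f(4,m), z -> 7, v -> op(f(f(4,2),2),f(7,f(f(4,2),2))), y1 -> m, x2 -> f(7,7) }, so q -> h(f(f(7,7),2),h(7,2,m),zero).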